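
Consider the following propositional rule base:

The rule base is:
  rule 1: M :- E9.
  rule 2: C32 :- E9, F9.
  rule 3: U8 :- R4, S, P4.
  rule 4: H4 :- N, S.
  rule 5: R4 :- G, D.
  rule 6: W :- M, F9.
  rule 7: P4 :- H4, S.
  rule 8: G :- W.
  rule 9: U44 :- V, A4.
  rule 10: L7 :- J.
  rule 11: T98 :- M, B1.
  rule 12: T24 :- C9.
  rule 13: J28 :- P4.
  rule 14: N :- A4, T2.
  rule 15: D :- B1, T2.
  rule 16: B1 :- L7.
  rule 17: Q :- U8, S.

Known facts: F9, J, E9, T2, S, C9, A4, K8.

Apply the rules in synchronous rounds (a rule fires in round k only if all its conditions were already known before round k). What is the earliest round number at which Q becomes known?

Round 1 fires rule 1, rule 2, rule 10, rule 12, rule 14, giving M, C32, L7, T24, N.
Round 2 fires rule 4, rule 6, rule 16, giving H4, W, B1.
Round 3 fires rule 7, rule 8, rule 11, rule 15, giving P4, G, T98, D.
Round 4 fires rule 5, rule 13, giving R4, J28.
Round 5 fires rule 3, giving U8.
Round 6 fires rule 17, giving Q.
Q first appears in round 6.

6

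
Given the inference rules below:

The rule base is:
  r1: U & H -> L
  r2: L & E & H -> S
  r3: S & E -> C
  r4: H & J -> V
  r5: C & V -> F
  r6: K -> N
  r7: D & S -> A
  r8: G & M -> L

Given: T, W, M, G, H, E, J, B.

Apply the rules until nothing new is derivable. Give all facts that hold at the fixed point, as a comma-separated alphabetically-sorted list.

Round 1 fires r4, r8, giving V, L.
Round 2 fires r2, giving S.
Round 3 fires r3, giving C.
Round 4 fires r5, giving F.

B, C, E, F, G, H, J, L, M, S, T, V, W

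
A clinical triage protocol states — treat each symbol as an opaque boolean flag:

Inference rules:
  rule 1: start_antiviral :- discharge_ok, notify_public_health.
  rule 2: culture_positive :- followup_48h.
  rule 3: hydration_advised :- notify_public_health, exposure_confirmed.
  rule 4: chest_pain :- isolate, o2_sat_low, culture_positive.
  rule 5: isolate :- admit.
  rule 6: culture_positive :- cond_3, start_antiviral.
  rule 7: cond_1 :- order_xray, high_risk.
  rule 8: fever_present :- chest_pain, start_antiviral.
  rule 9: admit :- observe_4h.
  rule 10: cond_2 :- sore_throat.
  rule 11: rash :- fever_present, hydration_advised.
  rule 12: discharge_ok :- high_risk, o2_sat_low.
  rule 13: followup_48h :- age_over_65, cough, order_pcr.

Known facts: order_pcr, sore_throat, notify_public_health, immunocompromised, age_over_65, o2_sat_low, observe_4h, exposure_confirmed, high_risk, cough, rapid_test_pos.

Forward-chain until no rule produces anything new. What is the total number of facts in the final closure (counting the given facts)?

Round 1 — rule 3, rule 9, rule 10, rule 12, rule 13, derive hydration_advised, admit, cond_2, discharge_ok, followup_48h.
Round 2 — rule 1, rule 2, rule 5, derive start_antiviral, culture_positive, isolate.
Round 3 — rule 4, derive chest_pain.
Round 4 — rule 8, derive fever_present.
Round 5 — rule 11, derive rash.
Closure: {admit, age_over_65, chest_pain, cond_2, cough, culture_positive, discharge_ok, exposure_confirmed, fever_present, followup_48h, high_risk, hydration_advised, immunocompromised, isolate, notify_public_health, o2_sat_low, observe_4h, order_pcr, rapid_test_pos, rash, sore_throat, start_antiviral} — 22 facts.

22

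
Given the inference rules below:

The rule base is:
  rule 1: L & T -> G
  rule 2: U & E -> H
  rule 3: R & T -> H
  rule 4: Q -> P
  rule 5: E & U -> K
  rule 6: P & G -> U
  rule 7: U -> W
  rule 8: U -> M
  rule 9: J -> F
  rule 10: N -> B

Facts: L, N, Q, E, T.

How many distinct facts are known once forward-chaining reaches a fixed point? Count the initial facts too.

[1] rule 1 [L & T -> G]; rule 4 [Q -> P]; rule 10 [N -> B]. ⇒ new: G, P, B.
[2] rule 6 [P & G -> U]. ⇒ new: U.
[3] rule 2 [U & E -> H]; rule 5 [E & U -> K]; rule 7 [U -> W]; rule 8 [U -> M]. ⇒ new: H, K, W, M.
Closure: {B, E, G, H, K, L, M, N, P, Q, T, U, W} — 13 facts.

13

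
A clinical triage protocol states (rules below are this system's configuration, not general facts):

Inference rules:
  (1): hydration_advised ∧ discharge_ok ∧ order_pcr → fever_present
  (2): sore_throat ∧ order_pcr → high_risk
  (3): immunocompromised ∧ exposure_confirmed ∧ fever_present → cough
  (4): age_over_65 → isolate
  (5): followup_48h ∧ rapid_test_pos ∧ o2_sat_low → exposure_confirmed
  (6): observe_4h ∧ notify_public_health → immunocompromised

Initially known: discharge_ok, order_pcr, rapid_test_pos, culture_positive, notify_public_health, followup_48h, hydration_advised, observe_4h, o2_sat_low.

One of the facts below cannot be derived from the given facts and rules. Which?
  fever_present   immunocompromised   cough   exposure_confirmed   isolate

isolate

Round 1 — (1), (5), (6), derive fever_present, exposure_confirmed, immunocompromised.
Round 2 — (3), derive cough.
Derived: cough (round 2), exposure_confirmed (round 1), fever_present (round 1), immunocompromised (round 1). isolate never appears in any round.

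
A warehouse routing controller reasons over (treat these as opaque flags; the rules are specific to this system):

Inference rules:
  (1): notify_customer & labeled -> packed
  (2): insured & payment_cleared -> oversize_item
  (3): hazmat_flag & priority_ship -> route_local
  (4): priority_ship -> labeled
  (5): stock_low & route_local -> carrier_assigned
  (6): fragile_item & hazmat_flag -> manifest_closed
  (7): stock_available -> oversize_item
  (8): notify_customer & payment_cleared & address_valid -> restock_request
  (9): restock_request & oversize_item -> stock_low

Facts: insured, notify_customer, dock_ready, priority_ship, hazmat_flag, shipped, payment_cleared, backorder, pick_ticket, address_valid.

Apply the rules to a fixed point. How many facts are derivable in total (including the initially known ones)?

17

Round 1 — (2), (3), (4), (8), derive oversize_item, route_local, labeled, restock_request.
Round 2 — (1), (9), derive packed, stock_low.
Round 3 — (5), derive carrier_assigned.
Closure: {address_valid, backorder, carrier_assigned, dock_ready, hazmat_flag, insured, labeled, notify_customer, oversize_item, packed, payment_cleared, pick_ticket, priority_ship, restock_request, route_local, shipped, stock_low} — 17 facts.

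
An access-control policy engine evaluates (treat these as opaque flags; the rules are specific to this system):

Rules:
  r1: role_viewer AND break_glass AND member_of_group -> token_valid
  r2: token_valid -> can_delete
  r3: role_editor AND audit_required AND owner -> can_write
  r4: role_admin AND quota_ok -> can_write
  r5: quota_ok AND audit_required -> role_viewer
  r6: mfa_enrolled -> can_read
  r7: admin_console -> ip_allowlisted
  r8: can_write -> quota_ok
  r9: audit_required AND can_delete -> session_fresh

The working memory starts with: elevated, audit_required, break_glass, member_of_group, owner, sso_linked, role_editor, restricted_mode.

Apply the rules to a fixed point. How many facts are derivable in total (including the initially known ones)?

Round 1 — r3, derive can_write.
Round 2 — r8, derive quota_ok.
Round 3 — r5, derive role_viewer.
Round 4 — r1, derive token_valid.
Round 5 — r2, derive can_delete.
Round 6 — r9, derive session_fresh.
Closure: {audit_required, break_glass, can_delete, can_write, elevated, member_of_group, owner, quota_ok, restricted_mode, role_editor, role_viewer, session_fresh, sso_linked, token_valid} — 14 facts.

14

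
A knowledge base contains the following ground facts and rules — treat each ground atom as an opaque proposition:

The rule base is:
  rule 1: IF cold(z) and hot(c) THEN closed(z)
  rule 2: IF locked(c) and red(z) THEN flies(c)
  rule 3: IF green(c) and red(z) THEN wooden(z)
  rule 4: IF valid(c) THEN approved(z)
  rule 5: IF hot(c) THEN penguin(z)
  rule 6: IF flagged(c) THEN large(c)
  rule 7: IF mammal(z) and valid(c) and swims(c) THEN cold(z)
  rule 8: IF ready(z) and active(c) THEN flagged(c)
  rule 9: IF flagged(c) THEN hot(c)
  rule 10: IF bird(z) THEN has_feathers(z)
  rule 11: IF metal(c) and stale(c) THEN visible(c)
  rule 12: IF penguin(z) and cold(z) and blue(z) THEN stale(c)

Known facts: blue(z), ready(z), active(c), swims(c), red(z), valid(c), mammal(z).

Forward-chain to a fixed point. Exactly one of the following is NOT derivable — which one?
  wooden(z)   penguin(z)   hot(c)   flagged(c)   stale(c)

Round 1 fires rule 4, rule 7, rule 8, giving approved(z), cold(z), flagged(c).
Round 2 fires rule 6, rule 9, giving large(c), hot(c).
Round 3 fires rule 1, rule 5, giving closed(z), penguin(z).
Round 4 fires rule 12, giving stale(c).
Derived: hot(c) (round 2), penguin(z) (round 3), stale(c) (round 4), flagged(c) (round 1). wooden(z) never appears in any round.

wooden(z)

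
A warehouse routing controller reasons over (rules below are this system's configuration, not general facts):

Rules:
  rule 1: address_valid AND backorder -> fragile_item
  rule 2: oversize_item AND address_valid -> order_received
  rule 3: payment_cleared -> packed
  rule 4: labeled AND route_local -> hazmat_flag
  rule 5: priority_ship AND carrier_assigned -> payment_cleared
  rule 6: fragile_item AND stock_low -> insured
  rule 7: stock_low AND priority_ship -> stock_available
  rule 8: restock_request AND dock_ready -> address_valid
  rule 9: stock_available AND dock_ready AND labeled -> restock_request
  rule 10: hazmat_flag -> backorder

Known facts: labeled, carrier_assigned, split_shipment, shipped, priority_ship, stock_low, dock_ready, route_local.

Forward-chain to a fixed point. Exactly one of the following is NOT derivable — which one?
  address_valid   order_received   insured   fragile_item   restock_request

order_received

[1] rule 4 [labeled AND route_local -> hazmat_flag]; rule 5 [priority_ship AND carrier_assigned -> payment_cleared]; rule 7 [stock_low AND priority_ship -> stock_available]. ⇒ new: hazmat_flag, payment_cleared, stock_available.
[2] rule 3 [payment_cleared -> packed]; rule 9 [stock_available AND dock_ready AND labeled -> restock_request]; rule 10 [hazmat_flag -> backorder]. ⇒ new: packed, restock_request, backorder.
[3] rule 8 [restock_request AND dock_ready -> address_valid]. ⇒ new: address_valid.
[4] rule 1 [address_valid AND backorder -> fragile_item]. ⇒ new: fragile_item.
[5] rule 6 [fragile_item AND stock_low -> insured]. ⇒ new: insured.
Derived: insured (round 5), address_valid (round 3), restock_request (round 2), fragile_item (round 4). order_received never appears in any round.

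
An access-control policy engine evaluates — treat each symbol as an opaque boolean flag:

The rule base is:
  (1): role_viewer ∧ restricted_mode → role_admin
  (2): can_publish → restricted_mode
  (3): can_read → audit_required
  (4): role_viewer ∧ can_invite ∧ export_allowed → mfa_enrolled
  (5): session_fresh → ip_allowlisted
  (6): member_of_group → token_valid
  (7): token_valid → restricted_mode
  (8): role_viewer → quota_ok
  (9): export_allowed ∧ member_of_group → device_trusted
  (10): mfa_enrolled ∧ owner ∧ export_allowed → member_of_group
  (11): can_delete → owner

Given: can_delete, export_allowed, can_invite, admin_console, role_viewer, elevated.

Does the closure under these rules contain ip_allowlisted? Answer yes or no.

Round 1: (4) [role_viewer ∧ can_invite ∧ export_allowed → mfa_enrolled]; (8) [role_viewer → quota_ok]; (11) [can_delete → owner]. Adds mfa_enrolled, quota_ok, owner.
Round 2: (10) [mfa_enrolled ∧ owner ∧ export_allowed → member_of_group]. Adds member_of_group.
Round 3: (6) [member_of_group → token_valid]; (9) [export_allowed ∧ member_of_group → device_trusted]. Adds token_valid, device_trusted.
Round 4: (7) [token_valid → restricted_mode]. Adds restricted_mode.
Round 5: (1) [role_viewer ∧ restricted_mode → role_admin]. Adds role_admin.
Fixed point reached. ip_allowlisted is concluded only by (5); (5) needs session_fresh (never derived).

no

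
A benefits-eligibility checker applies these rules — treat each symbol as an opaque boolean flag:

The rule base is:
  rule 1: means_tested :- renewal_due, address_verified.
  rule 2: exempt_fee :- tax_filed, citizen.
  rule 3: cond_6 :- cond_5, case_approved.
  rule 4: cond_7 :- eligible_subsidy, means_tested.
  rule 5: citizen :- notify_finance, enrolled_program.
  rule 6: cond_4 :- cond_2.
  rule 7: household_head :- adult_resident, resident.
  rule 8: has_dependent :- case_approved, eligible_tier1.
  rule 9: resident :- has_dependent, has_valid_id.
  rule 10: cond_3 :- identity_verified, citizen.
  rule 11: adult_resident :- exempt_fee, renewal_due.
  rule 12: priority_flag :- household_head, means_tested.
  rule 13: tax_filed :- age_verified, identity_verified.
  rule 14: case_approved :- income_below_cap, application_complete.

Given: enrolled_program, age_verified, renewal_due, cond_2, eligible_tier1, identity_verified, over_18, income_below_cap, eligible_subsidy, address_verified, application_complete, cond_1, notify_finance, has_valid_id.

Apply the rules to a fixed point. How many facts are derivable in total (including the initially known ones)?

[1] rule 1 [means_tested :- renewal_due, address_verified.]; rule 5 [citizen :- notify_finance, enrolled_program.]; rule 6 [cond_4 :- cond_2.]; rule 13 [tax_filed :- age_verified, identity_verified.]; rule 14 [case_approved :- income_below_cap, application_complete.]. ⇒ new: means_tested, citizen, cond_4, tax_filed, case_approved.
[2] rule 2 [exempt_fee :- tax_filed, citizen.]; rule 4 [cond_7 :- eligible_subsidy, means_tested.]; rule 8 [has_dependent :- case_approved, eligible_tier1.]; rule 10 [cond_3 :- identity_verified, citizen.]. ⇒ new: exempt_fee, cond_7, has_dependent, cond_3.
[3] rule 9 [resident :- has_dependent, has_valid_id.]; rule 11 [adult_resident :- exempt_fee, renewal_due.]. ⇒ new: resident, adult_resident.
[4] rule 7 [household_head :- adult_resident, resident.]. ⇒ new: household_head.
[5] rule 12 [priority_flag :- household_head, means_tested.]. ⇒ new: priority_flag.
Closure: {address_verified, adult_resident, age_verified, application_complete, case_approved, citizen, cond_1, cond_2, cond_3, cond_4, cond_7, eligible_subsidy, eligible_tier1, enrolled_program, exempt_fee, has_dependent, has_valid_id, household_head, identity_verified, income_below_cap, means_tested, notify_finance, over_18, priority_flag, renewal_due, resident, tax_filed} — 27 facts.

27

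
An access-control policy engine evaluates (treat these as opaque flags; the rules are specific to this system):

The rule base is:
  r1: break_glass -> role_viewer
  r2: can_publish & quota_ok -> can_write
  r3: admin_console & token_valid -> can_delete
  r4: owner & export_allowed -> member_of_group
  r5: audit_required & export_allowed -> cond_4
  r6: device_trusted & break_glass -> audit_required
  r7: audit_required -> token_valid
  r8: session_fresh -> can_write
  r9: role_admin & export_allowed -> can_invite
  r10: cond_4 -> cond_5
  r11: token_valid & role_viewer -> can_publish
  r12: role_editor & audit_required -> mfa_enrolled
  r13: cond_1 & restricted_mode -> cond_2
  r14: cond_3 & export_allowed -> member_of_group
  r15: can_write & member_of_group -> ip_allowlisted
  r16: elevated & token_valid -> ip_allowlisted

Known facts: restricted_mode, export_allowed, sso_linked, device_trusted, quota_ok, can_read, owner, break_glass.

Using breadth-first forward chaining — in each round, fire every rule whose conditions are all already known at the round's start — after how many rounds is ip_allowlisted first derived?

Round 1 — r1, r4, r6, derive role_viewer, member_of_group, audit_required.
Round 2 — r5, r7, derive cond_4, token_valid.
Round 3 — r10, r11, derive cond_5, can_publish.
Round 4 — r2, derive can_write.
Round 5 — r15, derive ip_allowlisted.
ip_allowlisted first appears in round 5.

5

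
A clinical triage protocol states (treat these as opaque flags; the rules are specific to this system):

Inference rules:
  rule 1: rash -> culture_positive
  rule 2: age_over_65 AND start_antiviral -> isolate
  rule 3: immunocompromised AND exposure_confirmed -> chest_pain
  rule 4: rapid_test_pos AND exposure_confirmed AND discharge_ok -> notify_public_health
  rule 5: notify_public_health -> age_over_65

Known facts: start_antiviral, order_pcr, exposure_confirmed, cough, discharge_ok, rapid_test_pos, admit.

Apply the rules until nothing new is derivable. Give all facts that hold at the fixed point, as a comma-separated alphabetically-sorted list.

admit, age_over_65, cough, discharge_ok, exposure_confirmed, isolate, notify_public_health, order_pcr, rapid_test_pos, start_antiviral

Round 1: rule 4 [rapid_test_pos AND exposure_confirmed AND discharge_ok -> notify_public_health]. Adds notify_public_health.
Round 2: rule 5 [notify_public_health -> age_over_65]. Adds age_over_65.
Round 3: rule 2 [age_over_65 AND start_antiviral -> isolate]. Adds isolate.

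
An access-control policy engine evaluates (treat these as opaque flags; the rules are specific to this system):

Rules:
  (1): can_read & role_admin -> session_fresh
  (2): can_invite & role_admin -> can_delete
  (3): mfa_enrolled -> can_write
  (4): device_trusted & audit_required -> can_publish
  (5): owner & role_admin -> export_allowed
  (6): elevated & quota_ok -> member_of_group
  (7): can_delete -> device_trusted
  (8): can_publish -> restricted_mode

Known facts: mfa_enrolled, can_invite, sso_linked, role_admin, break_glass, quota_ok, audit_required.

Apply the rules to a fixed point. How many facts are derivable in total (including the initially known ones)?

12

[1] (2) [can_invite & role_admin -> can_delete]; (3) [mfa_enrolled -> can_write]. ⇒ new: can_delete, can_write.
[2] (7) [can_delete -> device_trusted]. ⇒ new: device_trusted.
[3] (4) [device_trusted & audit_required -> can_publish]. ⇒ new: can_publish.
[4] (8) [can_publish -> restricted_mode]. ⇒ new: restricted_mode.
Closure: {audit_required, break_glass, can_delete, can_invite, can_publish, can_write, device_trusted, mfa_enrolled, quota_ok, restricted_mode, role_admin, sso_linked} — 12 facts.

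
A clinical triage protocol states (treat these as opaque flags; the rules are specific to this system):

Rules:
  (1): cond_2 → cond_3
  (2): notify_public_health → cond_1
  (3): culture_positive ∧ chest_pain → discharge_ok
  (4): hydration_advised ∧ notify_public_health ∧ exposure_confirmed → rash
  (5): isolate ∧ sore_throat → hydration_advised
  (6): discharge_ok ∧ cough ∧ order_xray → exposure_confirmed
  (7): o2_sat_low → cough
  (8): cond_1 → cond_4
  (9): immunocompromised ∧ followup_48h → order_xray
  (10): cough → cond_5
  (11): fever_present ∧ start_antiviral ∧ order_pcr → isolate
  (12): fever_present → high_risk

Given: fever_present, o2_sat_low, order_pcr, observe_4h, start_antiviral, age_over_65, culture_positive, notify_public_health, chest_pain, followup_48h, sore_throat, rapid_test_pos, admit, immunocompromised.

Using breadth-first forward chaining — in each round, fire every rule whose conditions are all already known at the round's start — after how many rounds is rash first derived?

3

Round 1 — (2), (3), (7), (9), (11), (12), derive cond_1, discharge_ok, cough, order_xray, isolate, high_risk.
Round 2 — (5), (6), (8), (10), derive hydration_advised, exposure_confirmed, cond_4, cond_5.
Round 3 — (4), derive rash.
rash first appears in round 3.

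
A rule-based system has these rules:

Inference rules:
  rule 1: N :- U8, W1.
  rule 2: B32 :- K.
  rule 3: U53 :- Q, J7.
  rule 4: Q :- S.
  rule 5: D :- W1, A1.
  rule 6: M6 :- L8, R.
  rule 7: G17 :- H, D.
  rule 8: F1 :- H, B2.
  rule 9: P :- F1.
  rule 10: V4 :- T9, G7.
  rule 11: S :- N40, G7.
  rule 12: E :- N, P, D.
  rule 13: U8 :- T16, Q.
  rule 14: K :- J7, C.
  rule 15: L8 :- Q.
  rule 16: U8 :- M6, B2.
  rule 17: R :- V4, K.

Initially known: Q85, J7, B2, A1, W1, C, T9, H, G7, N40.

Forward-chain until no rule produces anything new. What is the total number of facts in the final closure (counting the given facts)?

26

Round 1: rule 5 [D :- W1, A1.]; rule 8 [F1 :- H, B2.]; rule 10 [V4 :- T9, G7.]; rule 11 [S :- N40, G7.]; rule 14 [K :- J7, C.]. New: D, F1, V4, S, K.
Round 2: rule 2 [B32 :- K.]; rule 4 [Q :- S.]; rule 7 [G17 :- H, D.]; rule 9 [P :- F1.]; rule 17 [R :- V4, K.]. New: B32, Q, G17, P, R.
Round 3: rule 3 [U53 :- Q, J7.]; rule 15 [L8 :- Q.]. New: U53, L8.
Round 4: rule 6 [M6 :- L8, R.]. New: M6.
Round 5: rule 16 [U8 :- M6, B2.]. New: U8.
Round 6: rule 1 [N :- U8, W1.]. New: N.
Round 7: rule 12 [E :- N, P, D.]. New: E.
Closure: {A1, B2, B32, C, D, E, F1, G17, G7, H, J7, K, L8, M6, N, N40, P, Q, Q85, R, S, T9, U53, U8, V4, W1} — 26 facts.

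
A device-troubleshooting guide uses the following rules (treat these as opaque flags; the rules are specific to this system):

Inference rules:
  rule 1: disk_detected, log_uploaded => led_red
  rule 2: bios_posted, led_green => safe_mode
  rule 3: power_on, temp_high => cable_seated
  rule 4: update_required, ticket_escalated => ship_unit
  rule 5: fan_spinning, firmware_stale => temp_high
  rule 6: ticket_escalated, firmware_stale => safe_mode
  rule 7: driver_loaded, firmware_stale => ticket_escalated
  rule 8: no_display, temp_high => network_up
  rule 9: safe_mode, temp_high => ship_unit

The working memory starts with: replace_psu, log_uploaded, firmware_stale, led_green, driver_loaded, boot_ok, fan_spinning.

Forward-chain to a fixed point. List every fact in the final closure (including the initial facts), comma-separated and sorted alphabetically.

[1] rule 5 [fan_spinning, firmware_stale => temp_high]; rule 7 [driver_loaded, firmware_stale => ticket_escalated]. ⇒ new: temp_high, ticket_escalated.
[2] rule 6 [ticket_escalated, firmware_stale => safe_mode]. ⇒ new: safe_mode.
[3] rule 9 [safe_mode, temp_high => ship_unit]. ⇒ new: ship_unit.

boot_ok, driver_loaded, fan_spinning, firmware_stale, led_green, log_uploaded, replace_psu, safe_mode, ship_unit, temp_high, ticket_escalated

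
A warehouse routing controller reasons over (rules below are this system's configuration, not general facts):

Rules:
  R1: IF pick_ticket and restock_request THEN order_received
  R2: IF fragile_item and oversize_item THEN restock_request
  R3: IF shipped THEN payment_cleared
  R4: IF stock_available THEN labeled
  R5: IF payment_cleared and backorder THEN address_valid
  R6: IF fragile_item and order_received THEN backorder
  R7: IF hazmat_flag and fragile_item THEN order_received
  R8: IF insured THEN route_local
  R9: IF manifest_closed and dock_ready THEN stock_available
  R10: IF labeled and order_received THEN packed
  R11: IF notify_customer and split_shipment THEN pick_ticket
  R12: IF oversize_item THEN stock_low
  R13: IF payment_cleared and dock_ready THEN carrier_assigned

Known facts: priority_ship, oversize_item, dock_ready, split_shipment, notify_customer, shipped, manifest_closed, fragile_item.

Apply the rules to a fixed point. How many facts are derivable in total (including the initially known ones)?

Round 1: R2 [IF fragile_item and oversize_item THEN restock_request]; R3 [IF shipped THEN payment_cleared]; R9 [IF manifest_closed and dock_ready THEN stock_available]; R11 [IF notify_customer and split_shipment THEN pick_ticket]; R12 [IF oversize_item THEN stock_low]. Adds restock_request, payment_cleared, stock_available, pick_ticket, stock_low.
Round 2: R1 [IF pick_ticket and restock_request THEN order_received]; R4 [IF stock_available THEN labeled]; R13 [IF payment_cleared and dock_ready THEN carrier_assigned]. Adds order_received, labeled, carrier_assigned.
Round 3: R6 [IF fragile_item and order_received THEN backorder]; R10 [IF labeled and order_received THEN packed]. Adds backorder, packed.
Round 4: R5 [IF payment_cleared and backorder THEN address_valid]. Adds address_valid.
Closure: {address_valid, backorder, carrier_assigned, dock_ready, fragile_item, labeled, manifest_closed, notify_customer, order_received, oversize_item, packed, payment_cleared, pick_ticket, priority_ship, restock_request, shipped, split_shipment, stock_available, stock_low} — 19 facts.

19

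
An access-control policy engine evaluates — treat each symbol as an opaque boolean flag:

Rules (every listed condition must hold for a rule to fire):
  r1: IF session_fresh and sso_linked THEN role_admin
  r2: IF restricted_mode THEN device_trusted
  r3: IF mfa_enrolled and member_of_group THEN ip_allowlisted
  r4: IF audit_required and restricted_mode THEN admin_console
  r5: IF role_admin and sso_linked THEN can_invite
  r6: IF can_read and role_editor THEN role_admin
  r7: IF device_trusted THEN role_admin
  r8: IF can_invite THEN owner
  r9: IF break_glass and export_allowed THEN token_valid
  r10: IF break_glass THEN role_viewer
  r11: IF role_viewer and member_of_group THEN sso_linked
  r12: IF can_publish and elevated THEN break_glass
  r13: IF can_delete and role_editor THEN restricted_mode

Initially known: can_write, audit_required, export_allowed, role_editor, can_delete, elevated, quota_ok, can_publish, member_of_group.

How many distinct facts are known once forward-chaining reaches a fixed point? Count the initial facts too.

[1] r12 [IF can_publish and elevated THEN break_glass]; r13 [IF can_delete and role_editor THEN restricted_mode]. ⇒ new: break_glass, restricted_mode.
[2] r2 [IF restricted_mode THEN device_trusted]; r4 [IF audit_required and restricted_mode THEN admin_console]; r9 [IF break_glass and export_allowed THEN token_valid]; r10 [IF break_glass THEN role_viewer]. ⇒ new: device_trusted, admin_console, token_valid, role_viewer.
[3] r7 [IF device_trusted THEN role_admin]; r11 [IF role_viewer and member_of_group THEN sso_linked]. ⇒ new: role_admin, sso_linked.
[4] r5 [IF role_admin and sso_linked THEN can_invite]. ⇒ new: can_invite.
[5] r8 [IF can_invite THEN owner]. ⇒ new: owner.
Closure: {admin_console, audit_required, break_glass, can_delete, can_invite, can_publish, can_write, device_trusted, elevated, export_allowed, member_of_group, owner, quota_ok, restricted_mode, role_admin, role_editor, role_viewer, sso_linked, token_valid} — 19 facts.

19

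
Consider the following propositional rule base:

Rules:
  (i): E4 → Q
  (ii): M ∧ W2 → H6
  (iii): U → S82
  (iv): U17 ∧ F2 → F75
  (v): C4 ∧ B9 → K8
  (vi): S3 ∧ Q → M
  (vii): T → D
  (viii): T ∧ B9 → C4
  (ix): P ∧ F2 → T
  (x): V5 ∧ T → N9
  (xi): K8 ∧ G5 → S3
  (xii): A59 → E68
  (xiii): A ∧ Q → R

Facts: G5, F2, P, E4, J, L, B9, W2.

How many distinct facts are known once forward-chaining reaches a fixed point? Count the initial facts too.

16

Round 1: (i) [E4 → Q]; (ix) [P ∧ F2 → T]. New: Q, T.
Round 2: (vii) [T → D]; (viii) [T ∧ B9 → C4]. New: D, C4.
Round 3: (v) [C4 ∧ B9 → K8]. New: K8.
Round 4: (xi) [K8 ∧ G5 → S3]. New: S3.
Round 5: (vi) [S3 ∧ Q → M]. New: M.
Round 6: (ii) [M ∧ W2 → H6]. New: H6.
Closure: {B9, C4, D, E4, F2, G5, H6, J, K8, L, M, P, Q, S3, T, W2} — 16 facts.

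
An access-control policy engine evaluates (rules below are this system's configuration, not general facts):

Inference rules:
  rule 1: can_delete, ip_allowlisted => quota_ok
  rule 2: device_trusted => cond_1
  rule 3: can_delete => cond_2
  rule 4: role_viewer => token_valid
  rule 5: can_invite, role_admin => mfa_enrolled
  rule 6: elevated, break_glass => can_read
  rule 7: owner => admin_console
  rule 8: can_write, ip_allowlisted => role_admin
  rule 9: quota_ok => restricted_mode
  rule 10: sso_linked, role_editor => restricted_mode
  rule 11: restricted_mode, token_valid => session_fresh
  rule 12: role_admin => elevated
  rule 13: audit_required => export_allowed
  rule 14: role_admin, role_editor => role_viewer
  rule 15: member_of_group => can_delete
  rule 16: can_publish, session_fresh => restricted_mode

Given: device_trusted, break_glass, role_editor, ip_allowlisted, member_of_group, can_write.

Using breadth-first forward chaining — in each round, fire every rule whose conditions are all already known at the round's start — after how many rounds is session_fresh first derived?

4

Round 1: rule 2 [device_trusted => cond_1]; rule 8 [can_write, ip_allowlisted => role_admin]; rule 15 [member_of_group => can_delete]. Adds cond_1, role_admin, can_delete.
Round 2: rule 1 [can_delete, ip_allowlisted => quota_ok]; rule 3 [can_delete => cond_2]; rule 12 [role_admin => elevated]; rule 14 [role_admin, role_editor => role_viewer]. Adds quota_ok, cond_2, elevated, role_viewer.
Round 3: rule 4 [role_viewer => token_valid]; rule 6 [elevated, break_glass => can_read]; rule 9 [quota_ok => restricted_mode]. Adds token_valid, can_read, restricted_mode.
Round 4: rule 11 [restricted_mode, token_valid => session_fresh]. Adds session_fresh.
session_fresh first appears in round 4.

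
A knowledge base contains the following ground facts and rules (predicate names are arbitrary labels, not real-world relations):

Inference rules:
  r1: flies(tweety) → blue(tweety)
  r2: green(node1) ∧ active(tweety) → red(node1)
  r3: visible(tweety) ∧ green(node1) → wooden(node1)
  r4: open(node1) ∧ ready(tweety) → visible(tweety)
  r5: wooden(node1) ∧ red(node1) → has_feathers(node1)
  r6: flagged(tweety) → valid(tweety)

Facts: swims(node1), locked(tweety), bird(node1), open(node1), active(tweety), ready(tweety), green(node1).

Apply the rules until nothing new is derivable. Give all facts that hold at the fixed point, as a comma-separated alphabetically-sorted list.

Round 1: r2 [green(node1) ∧ active(tweety) → red(node1)]; r4 [open(node1) ∧ ready(tweety) → visible(tweety)]. Adds red(node1), visible(tweety).
Round 2: r3 [visible(tweety) ∧ green(node1) → wooden(node1)]. Adds wooden(node1).
Round 3: r5 [wooden(node1) ∧ red(node1) → has_feathers(node1)]. Adds has_feathers(node1).

active(tweety), bird(node1), green(node1), has_feathers(node1), locked(tweety), open(node1), ready(tweety), red(node1), swims(node1), visible(tweety), wooden(node1)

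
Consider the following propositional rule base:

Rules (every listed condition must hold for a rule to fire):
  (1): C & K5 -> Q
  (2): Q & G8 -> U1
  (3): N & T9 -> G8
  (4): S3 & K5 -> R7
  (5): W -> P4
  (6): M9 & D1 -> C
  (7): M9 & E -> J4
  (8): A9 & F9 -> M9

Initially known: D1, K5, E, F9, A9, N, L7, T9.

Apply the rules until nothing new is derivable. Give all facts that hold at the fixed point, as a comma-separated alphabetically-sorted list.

A9, C, D1, E, F9, G8, J4, K5, L7, M9, N, Q, T9, U1

Round 1: (3) [N & T9 -> G8]; (8) [A9 & F9 -> M9]. Adds G8, M9.
Round 2: (6) [M9 & D1 -> C]; (7) [M9 & E -> J4]. Adds C, J4.
Round 3: (1) [C & K5 -> Q]. Adds Q.
Round 4: (2) [Q & G8 -> U1]. Adds U1.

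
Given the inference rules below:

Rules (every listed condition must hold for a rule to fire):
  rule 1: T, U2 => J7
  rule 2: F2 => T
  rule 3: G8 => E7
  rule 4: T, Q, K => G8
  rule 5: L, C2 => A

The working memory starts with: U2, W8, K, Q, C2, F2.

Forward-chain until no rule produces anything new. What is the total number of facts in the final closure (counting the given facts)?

Round 1: rule 2 [F2 => T]. Adds T.
Round 2: rule 1 [T, U2 => J7]; rule 4 [T, Q, K => G8]. Adds J7, G8.
Round 3: rule 3 [G8 => E7]. Adds E7.
Closure: {C2, E7, F2, G8, J7, K, Q, T, U2, W8} — 10 facts.

10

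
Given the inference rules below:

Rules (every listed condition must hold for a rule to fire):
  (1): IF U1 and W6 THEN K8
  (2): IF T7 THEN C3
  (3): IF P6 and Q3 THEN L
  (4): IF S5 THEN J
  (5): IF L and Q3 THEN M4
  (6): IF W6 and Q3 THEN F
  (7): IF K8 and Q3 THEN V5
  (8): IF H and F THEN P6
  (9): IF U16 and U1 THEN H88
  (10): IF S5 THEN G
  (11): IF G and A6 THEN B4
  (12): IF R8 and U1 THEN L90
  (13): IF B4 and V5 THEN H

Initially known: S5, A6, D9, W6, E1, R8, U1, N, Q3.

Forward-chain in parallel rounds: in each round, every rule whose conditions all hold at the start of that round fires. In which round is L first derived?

[1] (1) [IF U1 and W6 THEN K8]; (4) [IF S5 THEN J]; (6) [IF W6 and Q3 THEN F]; (10) [IF S5 THEN G]; (12) [IF R8 and U1 THEN L90]. ⇒ new: K8, J, F, G, L90.
[2] (7) [IF K8 and Q3 THEN V5]; (11) [IF G and A6 THEN B4]. ⇒ new: V5, B4.
[3] (13) [IF B4 and V5 THEN H]. ⇒ new: H.
[4] (8) [IF H and F THEN P6]. ⇒ new: P6.
[5] (3) [IF P6 and Q3 THEN L]. ⇒ new: L.
L first appears in round 5.

5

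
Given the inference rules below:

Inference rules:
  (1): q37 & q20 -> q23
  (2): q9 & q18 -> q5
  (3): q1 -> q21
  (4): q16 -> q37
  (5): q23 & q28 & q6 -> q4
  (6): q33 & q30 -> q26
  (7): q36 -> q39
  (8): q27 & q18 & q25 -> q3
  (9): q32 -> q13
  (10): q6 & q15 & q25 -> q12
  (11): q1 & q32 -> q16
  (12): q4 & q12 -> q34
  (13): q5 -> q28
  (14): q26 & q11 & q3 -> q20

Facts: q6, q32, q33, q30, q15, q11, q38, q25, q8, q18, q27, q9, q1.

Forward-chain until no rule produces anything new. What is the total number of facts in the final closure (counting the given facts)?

[1] (2) [q9 & q18 -> q5]; (3) [q1 -> q21]; (6) [q33 & q30 -> q26]; (8) [q27 & q18 & q25 -> q3]; (9) [q32 -> q13]; (10) [q6 & q15 & q25 -> q12]; (11) [q1 & q32 -> q16]. ⇒ new: q5, q21, q26, q3, q13, q12, q16.
[2] (4) [q16 -> q37]; (13) [q5 -> q28]; (14) [q26 & q11 & q3 -> q20]. ⇒ new: q37, q28, q20.
[3] (1) [q37 & q20 -> q23]. ⇒ new: q23.
[4] (5) [q23 & q28 & q6 -> q4]. ⇒ new: q4.
[5] (12) [q4 & q12 -> q34]. ⇒ new: q34.
Closure: {q1, q11, q12, q13, q15, q16, q18, q20, q21, q23, q25, q26, q27, q28, q3, q30, q32, q33, q34, q37, q38, q4, q5, q6, q8, q9} — 26 facts.

26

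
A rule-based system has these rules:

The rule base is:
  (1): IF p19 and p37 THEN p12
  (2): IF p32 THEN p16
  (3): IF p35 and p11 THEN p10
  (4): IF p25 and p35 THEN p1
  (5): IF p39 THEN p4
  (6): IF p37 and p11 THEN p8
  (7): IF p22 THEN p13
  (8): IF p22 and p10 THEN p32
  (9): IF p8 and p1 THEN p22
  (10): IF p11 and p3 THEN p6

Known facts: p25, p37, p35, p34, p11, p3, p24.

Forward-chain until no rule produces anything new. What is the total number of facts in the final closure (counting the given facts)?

15

Round 1 — (3), (4), (6), (10), derive p10, p1, p8, p6.
Round 2 — (9), derive p22.
Round 3 — (7), (8), derive p13, p32.
Round 4 — (2), derive p16.
Closure: {p1, p10, p11, p13, p16, p22, p24, p25, p3, p32, p34, p35, p37, p6, p8} — 15 facts.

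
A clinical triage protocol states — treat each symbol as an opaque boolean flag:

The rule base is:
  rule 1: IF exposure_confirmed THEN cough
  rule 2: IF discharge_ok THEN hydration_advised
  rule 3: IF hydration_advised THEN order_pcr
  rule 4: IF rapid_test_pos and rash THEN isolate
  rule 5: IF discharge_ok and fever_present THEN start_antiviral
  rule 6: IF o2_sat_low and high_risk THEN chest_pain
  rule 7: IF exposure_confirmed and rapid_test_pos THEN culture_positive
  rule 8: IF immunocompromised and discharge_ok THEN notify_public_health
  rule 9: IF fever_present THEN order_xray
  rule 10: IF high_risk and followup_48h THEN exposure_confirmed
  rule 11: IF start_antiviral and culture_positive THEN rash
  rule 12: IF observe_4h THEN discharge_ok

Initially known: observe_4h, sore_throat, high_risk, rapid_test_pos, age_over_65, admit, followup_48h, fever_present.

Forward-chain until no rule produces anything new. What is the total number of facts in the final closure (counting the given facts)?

18

Round 1: rule 9 [IF fever_present THEN order_xray]; rule 10 [IF high_risk and followup_48h THEN exposure_confirmed]; rule 12 [IF observe_4h THEN discharge_ok]. New: order_xray, exposure_confirmed, discharge_ok.
Round 2: rule 1 [IF exposure_confirmed THEN cough]; rule 2 [IF discharge_ok THEN hydration_advised]; rule 5 [IF discharge_ok and fever_present THEN start_antiviral]; rule 7 [IF exposure_confirmed and rapid_test_pos THEN culture_positive]. New: cough, hydration_advised, start_antiviral, culture_positive.
Round 3: rule 3 [IF hydration_advised THEN order_pcr]; rule 11 [IF start_antiviral and culture_positive THEN rash]. New: order_pcr, rash.
Round 4: rule 4 [IF rapid_test_pos and rash THEN isolate]. New: isolate.
Closure: {admit, age_over_65, cough, culture_positive, discharge_ok, exposure_confirmed, fever_present, followup_48h, high_risk, hydration_advised, isolate, observe_4h, order_pcr, order_xray, rapid_test_pos, rash, sore_throat, start_antiviral} — 18 facts.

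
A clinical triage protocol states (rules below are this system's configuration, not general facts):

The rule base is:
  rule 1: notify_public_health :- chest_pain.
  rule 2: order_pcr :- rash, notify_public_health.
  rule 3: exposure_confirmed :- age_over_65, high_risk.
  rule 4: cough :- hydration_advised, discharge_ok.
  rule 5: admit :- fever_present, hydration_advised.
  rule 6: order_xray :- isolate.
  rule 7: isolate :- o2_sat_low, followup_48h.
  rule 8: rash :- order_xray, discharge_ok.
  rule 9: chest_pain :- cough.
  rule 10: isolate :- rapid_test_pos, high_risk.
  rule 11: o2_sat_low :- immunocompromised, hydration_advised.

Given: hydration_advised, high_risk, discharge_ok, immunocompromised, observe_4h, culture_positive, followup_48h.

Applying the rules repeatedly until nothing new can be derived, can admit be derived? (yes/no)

no

Round 1 — rule 4, rule 11, derive cough, o2_sat_low.
Round 2 — rule 7, rule 9, derive isolate, chest_pain.
Round 3 — rule 1, rule 6, derive notify_public_health, order_xray.
Round 4 — rule 8, derive rash.
Round 5 — rule 2, derive order_pcr.
Fixed point reached. admit is concluded only by rule 5; rule 5 needs fever_present (never derived).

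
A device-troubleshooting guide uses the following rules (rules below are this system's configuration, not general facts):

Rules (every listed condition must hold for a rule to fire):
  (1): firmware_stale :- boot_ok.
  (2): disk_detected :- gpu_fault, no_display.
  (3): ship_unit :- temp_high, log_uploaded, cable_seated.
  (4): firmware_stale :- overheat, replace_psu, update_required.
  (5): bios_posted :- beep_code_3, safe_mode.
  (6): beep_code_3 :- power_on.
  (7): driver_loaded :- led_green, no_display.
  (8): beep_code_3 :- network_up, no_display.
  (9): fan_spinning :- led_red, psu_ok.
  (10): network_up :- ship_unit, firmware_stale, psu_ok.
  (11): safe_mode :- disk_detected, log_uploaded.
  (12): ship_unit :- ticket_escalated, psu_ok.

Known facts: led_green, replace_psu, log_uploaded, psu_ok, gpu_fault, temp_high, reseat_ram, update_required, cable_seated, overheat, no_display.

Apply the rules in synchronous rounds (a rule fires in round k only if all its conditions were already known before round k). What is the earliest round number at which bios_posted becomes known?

Round 1 fires (2), (3), (4), (7), giving disk_detected, ship_unit, firmware_stale, driver_loaded.
Round 2 fires (10), (11), giving network_up, safe_mode.
Round 3 fires (8), giving beep_code_3.
Round 4 fires (5), giving bios_posted.
bios_posted first appears in round 4.

4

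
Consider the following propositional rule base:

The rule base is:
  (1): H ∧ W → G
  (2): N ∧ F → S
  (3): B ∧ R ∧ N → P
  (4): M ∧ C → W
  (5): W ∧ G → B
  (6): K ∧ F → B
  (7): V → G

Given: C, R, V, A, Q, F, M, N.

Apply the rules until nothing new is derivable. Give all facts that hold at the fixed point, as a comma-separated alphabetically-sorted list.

Round 1: (2) [N ∧ F → S]; (4) [M ∧ C → W]; (7) [V → G]. Adds S, W, G.
Round 2: (5) [W ∧ G → B]. Adds B.
Round 3: (3) [B ∧ R ∧ N → P]. Adds P.

A, B, C, F, G, M, N, P, Q, R, S, V, W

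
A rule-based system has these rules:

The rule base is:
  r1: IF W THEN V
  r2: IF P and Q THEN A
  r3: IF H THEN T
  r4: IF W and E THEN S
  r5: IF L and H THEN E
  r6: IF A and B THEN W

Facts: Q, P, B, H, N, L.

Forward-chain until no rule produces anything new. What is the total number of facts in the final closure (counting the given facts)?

Round 1 — r2, r3, r5, derive A, T, E.
Round 2 — r6, derive W.
Round 3 — r1, r4, derive V, S.
Closure: {A, B, E, H, L, N, P, Q, S, T, V, W} — 12 facts.

12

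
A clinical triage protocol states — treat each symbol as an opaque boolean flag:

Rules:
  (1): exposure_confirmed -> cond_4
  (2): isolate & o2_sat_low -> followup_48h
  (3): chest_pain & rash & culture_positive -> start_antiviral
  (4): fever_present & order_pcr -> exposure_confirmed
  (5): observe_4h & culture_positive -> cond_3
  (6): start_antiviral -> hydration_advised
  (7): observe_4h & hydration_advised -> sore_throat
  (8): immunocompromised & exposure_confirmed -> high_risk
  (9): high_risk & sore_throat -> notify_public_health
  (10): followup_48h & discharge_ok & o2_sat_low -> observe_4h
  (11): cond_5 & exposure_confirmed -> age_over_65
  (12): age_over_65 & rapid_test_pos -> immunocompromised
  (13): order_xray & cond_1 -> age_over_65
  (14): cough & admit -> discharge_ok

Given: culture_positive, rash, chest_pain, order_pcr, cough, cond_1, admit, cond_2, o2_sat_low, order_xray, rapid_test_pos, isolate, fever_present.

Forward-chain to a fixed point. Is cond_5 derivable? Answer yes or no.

no

Round 1: (2) [isolate & o2_sat_low -> followup_48h]; (3) [chest_pain & rash & culture_positive -> start_antiviral]; (4) [fever_present & order_pcr -> exposure_confirmed]; (13) [order_xray & cond_1 -> age_over_65]; (14) [cough & admit -> discharge_ok]. Adds followup_48h, start_antiviral, exposure_confirmed, age_over_65, discharge_ok.
Round 2: (1) [exposure_confirmed -> cond_4]; (6) [start_antiviral -> hydration_advised]; (10) [followup_48h & discharge_ok & o2_sat_low -> observe_4h]; (12) [age_over_65 & rapid_test_pos -> immunocompromised]. Adds cond_4, hydration_advised, observe_4h, immunocompromised.
Round 3: (5) [observe_4h & culture_positive -> cond_3]; (7) [observe_4h & hydration_advised -> sore_throat]; (8) [immunocompromised & exposure_confirmed -> high_risk]. Adds cond_3, sore_throat, high_risk.
Round 4: (9) [high_risk & sore_throat -> notify_public_health]. Adds notify_public_health.
Fixed point reached. No rule has cond_5 as a consequent, and it is not given.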